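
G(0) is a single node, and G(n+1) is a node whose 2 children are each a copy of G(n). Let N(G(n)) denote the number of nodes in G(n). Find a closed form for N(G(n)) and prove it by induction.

Claim: N(G(n)) = 2^{n+1} − 1.

Base case: N(G(0)) = 1, and 2^{0+1} − 1 = 1.
Assume N(G(k)) = 2^{k+1} − 1.
Then N(G(k+1)) = 1 + 2N(G(k)) = 1 + 2(2^{k+1} − 1) = 2^{k+2} − 2 + 1 = 2^{k+2} − 1.
This completes the inductive step, so N(G(n)) = 2^{n+1} − 1 for all n ≥ 0.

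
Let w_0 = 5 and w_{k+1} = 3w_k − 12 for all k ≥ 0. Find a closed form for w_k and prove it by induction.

Claim: w_k = -3^k + 6.

Base case: w_0 = 5, and -3^0 + 6 = -1 + 6 = 5.
Assume w_m = -3^m + 6 for some m ≥ 0.
Then w_{m+1} = 3w_m − 12 = 3·(-3^m + 6) − 12 = -3^{m+1} + 18 − 12 = -3^{m+1} + 6.
Hence w_k = -3^k + 6 for every k ≥ 0, by induction.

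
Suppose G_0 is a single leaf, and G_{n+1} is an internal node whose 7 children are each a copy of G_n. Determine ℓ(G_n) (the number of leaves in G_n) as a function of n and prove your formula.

Claim: ℓ(G_n) = 7^n.

Base case: ℓ(G_0) = 1, and 7^0 = 1.
Assume ℓ(G_m) = 7^m.
Then ℓ(G_{m+1}) = 7·ℓ(G_m) = 7·7^m = 7^{m+1}.
This completes the inductive step, so ℓ(G_n) = 7^n for all n ≥ 0.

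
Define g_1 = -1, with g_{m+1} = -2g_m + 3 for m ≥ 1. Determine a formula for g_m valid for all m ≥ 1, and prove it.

Claim: g_m = (-2)^m + 1.

Base case: g_1 = -1, and (-2)^1 + 1 = -2 + 1 = -1.
Assume g_k = (-2)^k + 1 for some k ≥ 1.
Then g_{k+1} = -2g_k + 3 = -2·((-2)^k + 1) + 3 = -2·(-2)^k − 2 + 3 = (-2)^{k+1} + 1.
So the formula holds for k+1, and by induction g_m = (-2)^m + 1 for all m ≥ 1.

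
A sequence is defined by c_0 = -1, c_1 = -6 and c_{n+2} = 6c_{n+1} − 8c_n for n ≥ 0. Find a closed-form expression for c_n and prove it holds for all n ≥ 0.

Claim: c_n = 2^n − 2·4^n.

Base cases: c_0 = -1 and 2^0 − 2·4^0 = -1; c_1 = -6 and 2^1 − 2·4^1 = -6.
Assume c_j = 2^j − 2·4^j for all 0 ≤ j ≤ r, where r ≥ 1.
Then c_{r+1} = 6c_r − 8c_{r−1} = 6·(2^r − 2·4^r) − 8·(2^{r−1} − 2·4^{r−1}) = (6·2 − 8)2^{r−1} − 2·(6·4 − 8)4^{r−1} = 4·2^{r−1} − 32·4^{r−1} = 2^{r+1} − 2·4^{r+1}.
This completes the inductive step, so c_n = 2^n − 2·4^n for all n ≥ 0.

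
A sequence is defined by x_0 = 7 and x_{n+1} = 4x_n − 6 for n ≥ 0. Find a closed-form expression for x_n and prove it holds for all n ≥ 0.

Claim: x_n = 5·4^n + 2.

Base case: x_0 = 7, and 5·4^0 + 2 = 5 + 2 = 7.
Assume x_k = 5·4^k + 2 for some k ≥ 0.
Then x_{k+1} = 4x_k − 6 = 4·(5·4^k + 2) − 6 = 20·4^k + 8 − 6 = 5·4^{k+1} + 2.
Hence x_n = 5·4^n + 2 for every n ≥ 0, by induction.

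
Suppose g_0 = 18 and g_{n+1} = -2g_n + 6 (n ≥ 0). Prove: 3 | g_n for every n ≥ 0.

Base case: g_0 = 18 = 3·6, so 3 | g_0.
Assume 3 | g_r, so g_r = 3t for some integer t.
Then g_{r+1} = -2g_r + 6 = -2·(3t) + 6 = 3(-2t + 2), so 3 | g_{r+1}.
Hence 3 | g_n for every n ≥ 0, by induction.

3 | g_n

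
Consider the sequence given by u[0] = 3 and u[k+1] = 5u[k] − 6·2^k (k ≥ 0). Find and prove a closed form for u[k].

Claim: u[k] = 5^k + 2·2^k.

Base case: u[0] = 3, and 5^0 + 2·2^0 = 1 + 2 = 3.
Assume u[j] = 5^j + 2·2^j for some j ≥ 0.
Then u[j+1] = 5u[j] − 6·2^j = 5·(5^j + 2·2^j) − 6·2^j = 5^{j+1} + 10·2^j − 6·2^j = 5^{j+1} + 4·2^j = 5^{j+1} + 2·2^{j+1}.
By induction, u[k] = 5^k + 2·2^k for all k ≥ 0.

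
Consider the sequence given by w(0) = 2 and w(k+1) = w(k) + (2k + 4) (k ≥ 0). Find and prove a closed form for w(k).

Claim: w(k) = k^2 + 3k + 2.

Base case: w(0) = 2, and 0^2 + 3·0 + 2 = 2.
Assume w(m) = m^2 + 3m + 2.
Then w(m+1) = w(m) + (2m + 4) = (m^2 + 3m + 2) + (2m + 4) = m^2 + 5m + 6,
and (m+1)^2 + 3·(m+1) + 2 = m^2 + 5m + 6.
Hence w(k) = k^2 + 3k + 2 for every k ≥ 0, by induction.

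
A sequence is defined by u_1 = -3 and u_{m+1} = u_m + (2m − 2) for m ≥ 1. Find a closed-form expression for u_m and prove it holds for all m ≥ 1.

Claim: u_m = m^2 − 3m − 1.

Base case: u_1 = -3, and 1^2 − 3·1 − 1 = -3.
Assume u_r = r^2 − 3r − 1.
Then u_{r+1} = u_r + (2r − 2) = (r^2 − 3r − 1) + (2r − 2) = r^2 − r − 3,
and (r+1)^2 − 3·(r+1) − 1 = r^2 − r − 3.
Hence u_m = m^2 − 3m − 1 for every m ≥ 1, by induction.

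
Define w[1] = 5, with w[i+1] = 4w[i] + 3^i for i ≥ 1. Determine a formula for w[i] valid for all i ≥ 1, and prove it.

Claim: w[i] = 2·4^i − 3^i.

Base case: w[1] = 5, and 2·4^1 − 3^1 = 8 − 3 = 5.
Assume w[m] = 2·4^m − 3^m for some m ≥ 1.
Then w[m+1] = 4w[m] + 3^m = 4·(2·4^m − 3^m) + 3^m = 2·4^{m+1} − 4·3^m + 3^m = 2·4^{m+1} − 3·3^m = 2·4^{m+1} − 3^{m+1}.
So the formula holds for m+1, and by induction w[i] = 2·4^i − 3^i for all i ≥ 1.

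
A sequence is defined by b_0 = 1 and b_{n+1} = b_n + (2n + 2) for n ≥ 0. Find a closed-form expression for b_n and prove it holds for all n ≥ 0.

Claim: b_n = n^2 + n + 1.

Base case: b_0 = 1, and 0^2 + 0 + 1 = 1.
Assume b_r = r^2 + r + 1.
Then b_{r+1} = b_r + (2r + 2) = (r^2 + r + 1) + (2r + 2) = r^2 + 3r + 3,
and (r+1)^2 + (r+1) + 1 = r^2 + 3r + 3.
Hence b_n = n^2 + n + 1 for every n ≥ 0, by induction.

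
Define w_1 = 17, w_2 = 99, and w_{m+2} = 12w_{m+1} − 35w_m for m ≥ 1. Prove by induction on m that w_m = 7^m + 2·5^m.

Base cases: w_1 = 17 and 7^1 + 2·5^1 = 17; w_2 = 99 and 7^2 + 2·5^2 = 99.
Assume w_j = 7^j + 2·5^j for all 1 ≤ j ≤ r, where r ≥ 2.
Then w_{r+1} = 12w_r − 35w_{r−1} = 12·(7^r + 2·5^r) − 35·(7^{r−1} + 2·5^{r−1}) = (12·7 − 35)7^{r−1} + 2·(12·5 − 35)5^{r−1} = 49·7^{r−1} + 50·5^{r−1} = 7^{r+1} + 2·5^{r+1}.
This completes the inductive step, so w_m = 7^m + 2·5^m for all m ≥ 1.

w_m = 7^m + 2·5^m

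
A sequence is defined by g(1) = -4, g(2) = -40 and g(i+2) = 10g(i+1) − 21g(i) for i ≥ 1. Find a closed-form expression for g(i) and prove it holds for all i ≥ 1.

Claim: g(i) = 3^i − 7^i.

Base cases: g(1) = -4 and 3^1 − 7^1 = -4; g(2) = -40 and 3^2 − 7^2 = -40.
Assume g(j) = 3^j − 7^j for all 1 ≤ j ≤ r, where r ≥ 2.
Then g(r+1) = 10g(r) − 21g(r−1) = 10·(3^r − 7^r) − 21·(3^{r−1} − 7^{r−1}) = (10·3 − 21)3^{r−1} − (10·7 − 21)7^{r−1} = 9·3^{r−1} − 49·7^{r−1} = 3^{r+1} − 7^{r+1}.
So the formula holds for r+1, and by strong induction g(i) = 3^i − 7^i for all i ≥ 1.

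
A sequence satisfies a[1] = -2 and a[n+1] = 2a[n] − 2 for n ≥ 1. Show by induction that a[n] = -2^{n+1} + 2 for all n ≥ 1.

Base case: a[1] = -2, and -2^{1+1} + 2 = -4 + 2 = -2.
Assume a[m] = -2^{m+1} + 2 for some m ≥ 1.
Then a[m+1] = 2a[m] − 2 = 2·(-2^{m+1} + 2) − 2 = -2^{m+2} + 4 − 2 = -2^{m+2} + 2.
Hence a[n] = -2^{n+1} + 2 for every n ≥ 1, by induction.

a[n] = -2^{n+1} + 2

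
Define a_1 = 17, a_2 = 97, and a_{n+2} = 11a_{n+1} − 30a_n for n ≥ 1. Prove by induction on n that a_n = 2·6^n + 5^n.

Base cases: a_1 = 17 and 2·6^1 + 5^1 = 17; a_2 = 97 and 2·6^2 + 5^2 = 97.
Assume a_j = 2·6^j + 5^j for all 1 ≤ j ≤ m, where m ≥ 2.
Then a_{m+1} = 11a_m − 30a_{m−1} = 11·(2·6^m + 5^m) − 30·(2·6^{m−1} + 5^{m−1}) = 2·(11·6 − 30)6^{m−1} + (11·5 − 30)5^{m−1} = 72·6^{m−1} + 25·5^{m−1} = 2·6^{m+1} + 5^{m+1}.
Hence a_n = 2·6^n + 5^n for every n ≥ 1, by strong induction.

a_n = 2·6^n + 5^n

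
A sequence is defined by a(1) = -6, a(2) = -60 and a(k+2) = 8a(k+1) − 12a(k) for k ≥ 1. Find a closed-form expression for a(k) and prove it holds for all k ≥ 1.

Claim: a(k) = 3·2^k − 2·6^k.

Base cases: a(1) = -6 and 3·2^1 − 2·6^1 = -6; a(2) = -60 and 3·2^2 − 2·6^2 = -60.
Assume a(j) = 3·2^j − 2·6^j for all 1 ≤ j ≤ r, where r ≥ 2.
Then a(r+1) = 8a(r) − 12a(r−1) = 8·(3·2^r − 2·6^r) − 12·(3·2^{r−1} − 2·6^{r−1}) = 3·(8·2 − 12)2^{r−1} − 2·(8·6 − 12)6^{r−1} = 12·2^{r−1} − 72·6^{r−1} = 3·2^{r+1} − 2·6^{r+1}.
Hence a(k) = 3·2^k − 2·6^k for every k ≥ 1, by strong induction.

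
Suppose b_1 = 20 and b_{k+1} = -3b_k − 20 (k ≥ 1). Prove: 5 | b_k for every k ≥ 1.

Base case: b_1 = 20 = 5·4, so 5 | b_1.
Assume 5 | b_j, so b_j = 5t for some integer t.
Then b_{j+1} = -3b_j − 20 = -3·(5t) − 20 = 5(-3t − 4), so 5 | b_{j+1}.
By induction, 5 | b_k for all k ≥ 1.

5 | b_k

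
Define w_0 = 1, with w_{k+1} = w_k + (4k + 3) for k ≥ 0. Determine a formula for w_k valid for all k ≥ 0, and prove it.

Claim: w_k = 2k^2 + k + 1.

Base case: w_0 = 1, and 2·0^2 + 0 + 1 = 1.
Assume w_j = 2j^2 + j + 1.
Then w_{j+1} = w_j + (4j + 3) = (2j^2 + j + 1) + (4j + 3) = 2j^2 + 5j + 4,
and 2·(j+1)^2 + (j+1) + 1 = 2j^2 + 5j + 4.
This completes the inductive step, so w_k = 2k^2 + k + 1 for all k ≥ 0.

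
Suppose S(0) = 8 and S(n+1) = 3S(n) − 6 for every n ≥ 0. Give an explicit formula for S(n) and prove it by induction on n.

Claim: S(n) = 5·3^n + 3.

Base case: S(0) = 8, and 5·3^0 + 3 = 5 + 3 = 8.
Assume S(m) = 5·3^m + 3 for some m ≥ 0.
Then S(m+1) = 3S(m) − 6 = 3·(5·3^m + 3) − 6 = 15·3^m + 9 − 6 = 5·3^{m+1} + 3.
Hence S(n) = 5·3^n + 3 for every n ≥ 0, by induction.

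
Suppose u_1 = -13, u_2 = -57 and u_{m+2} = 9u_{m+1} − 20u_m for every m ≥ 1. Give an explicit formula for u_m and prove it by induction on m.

Claim: u_m = -5^m − 2·4^m.

Base cases: u_1 = -13 and -5^1 − 2·4^1 = -13; u_2 = -57 and -5^2 − 2·4^2 = -57.
Assume u_j = -5^j − 2·4^j for all 1 ≤ j ≤ k, where k ≥ 2.
Then u_{k+1} = 9u_k − 20u_{k−1} = 9·(-5^k − 2·4^k) − 20·(-5^{k−1} − 2·4^{k−1}) = -(9·5 − 20)5^{k−1} − 2·(9·4 − 20)4^{k−1} = -25·5^{k−1} − 32·4^{k−1} = -5^{k+1} − 2·4^{k+1}.
So the formula holds for k+1, and by strong induction u_m = -5^m − 2·4^m for all m ≥ 1.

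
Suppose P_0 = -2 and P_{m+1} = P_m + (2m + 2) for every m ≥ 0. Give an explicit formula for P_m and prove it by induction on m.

Claim: P_m = m^2 + m − 2.

Base case: P_0 = -2, and 0^2 + 0 − 2 = -2.
Assume P_j = j^2 + j − 2.
Then P_{j+1} = P_j + (2j + 2) = (j^2 + j − 2) + (2j + 2) = j^2 + 3j,
and (j+1)^2 + (j+1) − 2 = j^2 + 3j.
Hence P_m = m^2 + m − 2 for every m ≥ 0, by induction.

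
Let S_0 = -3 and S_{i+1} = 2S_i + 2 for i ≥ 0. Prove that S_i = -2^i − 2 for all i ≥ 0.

Base case: S_0 = -3, and -2^0 − 2 = -1 − 2 = -3.
Assume S_k = -2^k − 2 for some k ≥ 0.
Then S_{k+1} = 2S_k + 2 = 2·(-2^k − 2) + 2 = -2^{k+1} − 4 + 2 = -2^{k+1} − 2.
This completes the inductive step, so S_i = -2^i − 2 for all i ≥ 0.

S_i = -2^i − 2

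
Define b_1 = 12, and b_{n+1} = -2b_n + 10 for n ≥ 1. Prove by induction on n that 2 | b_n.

Base case: b_1 = 12 = 2·6, so 2 | b_1.
Assume 2 | b_r, so b_r = 2t for some integer t.
Then b_{r+1} = -2b_r + 10 = -2·(2t) + 10 = 2(-2t + 5), so 2 | b_{r+1}.
By induction, 2 | b_n for all n ≥ 1.

2 | b_n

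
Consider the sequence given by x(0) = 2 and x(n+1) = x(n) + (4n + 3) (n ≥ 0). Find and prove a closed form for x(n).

Claim: x(n) = 2n^2 + n + 2.

Base case: x(0) = 2, and 2·0^2 + 0 + 2 = 2.
Assume x(m) = 2m^2 + m + 2.
Then x(m+1) = x(m) + (4m + 3) = (2m^2 + m + 2) + (4m + 3) = 2m^2 + 5m + 5,
and 2·(m+1)^2 + (m+1) + 2 = 2m^2 + 5m + 5.
This completes the inductive step, so x(n) = 2n^2 + n + 2 for all n ≥ 0.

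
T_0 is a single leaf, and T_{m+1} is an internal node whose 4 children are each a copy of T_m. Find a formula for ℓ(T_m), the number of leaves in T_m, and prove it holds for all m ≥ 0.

Claim: ℓ(T_m) = 4^m.

Base case: ℓ(T_0) = 1, and 4^0 = 1.
Assume ℓ(T_j) = 4^j.
Then ℓ(T_{j+1}) = 4·ℓ(T_j) = 4·4^j = 4^{j+1}.
Hence ℓ(T_m) = 4^m for every m ≥ 0, by induction.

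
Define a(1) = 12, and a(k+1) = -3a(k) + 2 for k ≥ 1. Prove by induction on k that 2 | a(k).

Base case: a(1) = 12 = 2·6, so 2 | a(1).
Assume 2 | a(m), so a(m) = 2t for some integer t.
Then a(m+1) = -3a(m) + 2 = -3·(2t) + 2 = 2(-3t + 1), so 2 | a(m+1).
Hence 2 | a(k) for every k ≥ 1, by induction.

2 | a(k)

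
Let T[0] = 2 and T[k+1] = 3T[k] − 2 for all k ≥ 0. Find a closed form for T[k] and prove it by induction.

Claim: T[k] = 3^k + 1.

Base case: T[0] = 2, and 3^0 + 1 = 1 + 1 = 2.
Assume T[j] = 3^j + 1 for some j ≥ 0.
Then T[j+1] = 3T[j] − 2 = 3·(3^j + 1) − 2 = 3^{j+1} + 3 − 2 = 3^{j+1} + 1.
By induction, T[k] = 3^k + 1 for all k ≥ 0.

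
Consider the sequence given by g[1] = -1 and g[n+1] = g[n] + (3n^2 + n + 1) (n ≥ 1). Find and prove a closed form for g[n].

Claim: g[n] = n^3 − n^2 + n − 2.

Base case: g[1] = -1, and 1^3 − 1^2 + 1 − 2 = -1.
Assume g[r] = r^3 − r^2 + r − 2.
Then g[r+1] = g[r] + (3r^2 + r + 1) = (r^3 − r^2 + r − 2) + (3r^2 + r + 1) = r^3 + 2r^2 + 2r − 1,
and (r+1)^3 − (r+1)^2 + (r+1) − 2 = r^3 + 2r^2 + 2r − 1.
By induction, g[n] = n^3 − n^2 + n − 2 for all n ≥ 1.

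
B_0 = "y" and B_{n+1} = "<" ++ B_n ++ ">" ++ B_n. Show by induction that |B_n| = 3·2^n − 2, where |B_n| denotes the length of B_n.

Base case: |B_0| = 1, and 3·2^0 − 2 = 1.
Assume |B_m| = 3·2^m − 2.
Then |B_{m+1}| = 1 + |B_m| + 1 + |B_m| = 2|B_m| + 2 = 2(3·2^m − 2) + 2 = 3·2^{m+1} − 4 + 2 = 3·2^{m+1} − 2.
By induction, |B_n| = 3·2^n − 2 for all n ≥ 0.

|B_n| = 3·2^n − 2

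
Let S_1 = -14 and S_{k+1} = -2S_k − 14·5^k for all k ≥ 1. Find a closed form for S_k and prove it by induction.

Claim: S_k = 2·(-2)^k − 2·5^k.

Base case: S_1 = -14, and 2·(-2)^1 − 2·5^1 = -4 − 10 = -14.
Assume S_j = 2·(-2)^j − 2·5^j for some j ≥ 1.
Then S_{j+1} = -2S_j − 14·5^j = -2·(2·(-2)^j − 2·5^j) − 14·5^j = 2·(-2)^{j+1} + 4·5^j − 14·5^j = 2·(-2)^{j+1} − 10·5^j = 2·(-2)^{j+1} − 2·5^{j+1}.
By induction, S_k = 2·(-2)^k − 2·5^k for all k ≥ 1.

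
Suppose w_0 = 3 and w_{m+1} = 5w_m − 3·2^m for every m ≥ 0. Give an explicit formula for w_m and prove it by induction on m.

Claim: w_m = 2·5^m + 2^m.

Base case: w_0 = 3, and 2·5^0 + 2^0 = 2 + 1 = 3.
Assume w_k = 2·5^k + 2^k for some k ≥ 0.
Then w_{k+1} = 5w_k − 3·2^k = 5·(2·5^k + 2^k) − 3·2^k = 2·5^{k+1} + 5·2^k − 3·2^k = 2·5^{k+1} + 2·2^k = 2·5^{k+1} + 2^{k+1}.
This completes the inductive step, so w_m = 2·5^m + 2^m for all m ≥ 0.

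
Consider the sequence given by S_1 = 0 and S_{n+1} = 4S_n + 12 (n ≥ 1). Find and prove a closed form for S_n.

Claim: S_n = 4^n − 4.

Base case: S_1 = 0, and 4^1 − 4 = 4 − 4 = 0.
Assume S_m = 4^m − 4 for some m ≥ 1.
Then S_{m+1} = 4S_m + 12 = 4·(4^m − 4) + 12 = 4^{m+1} − 16 + 12 = 4^{m+1} − 4.
This completes the inductive step, so S_n = 4^n − 4 for all n ≥ 1.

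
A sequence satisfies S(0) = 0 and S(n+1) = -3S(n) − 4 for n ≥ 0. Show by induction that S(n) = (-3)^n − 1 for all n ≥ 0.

Base case: S(0) = 0, and (-3)^0 − 1 = 1 − 1 = 0.
Assume S(k) = (-3)^k − 1 for some k ≥ 0.
Then S(k+1) = -3S(k) − 4 = -3·((-3)^k − 1) − 4 = -3·(-3)^k + 3 − 4 = (-3)^{k+1} − 1.
So the formula holds for k+1, and by induction S(n) = (-3)^n − 1 for all n ≥ 0.

S(n) = (-3)^n − 1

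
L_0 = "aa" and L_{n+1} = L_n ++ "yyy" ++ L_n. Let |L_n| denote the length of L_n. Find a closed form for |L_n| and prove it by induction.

Claim: |L_n| = 5·2^n − 3.

Base case: |L_0| = 2, and 5·2^0 − 3 = 2.
Assume |L_r| = 5·2^r − 3.
Then |L_{r+1}| = |L_r| + 3 + |L_r| = 2|L_r| + 3 = 2(5·2^r − 3) + 3 = 5·2^{r+1} − 6 + 3 = 5·2^{r+1} − 3.
By induction, |L_n| = 5·2^n − 3 for all n ≥ 0.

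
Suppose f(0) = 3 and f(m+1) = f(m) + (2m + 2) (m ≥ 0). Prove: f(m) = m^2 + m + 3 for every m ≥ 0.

Base case: f(0) = 3, and 0^2 + 0 + 3 = 3.
Assume f(r) = r^2 + r + 3.
Then f(r+1) = f(r) + (2r + 2) = (r^2 + r + 3) + (2r + 2) = r^2 + 3r + 5,
and (r+1)^2 + (r+1) + 3 = r^2 + 3r + 5.
By induction, f(m) = m^2 + m + 3 for all m ≥ 0.

f(m) = m^2 + m + 3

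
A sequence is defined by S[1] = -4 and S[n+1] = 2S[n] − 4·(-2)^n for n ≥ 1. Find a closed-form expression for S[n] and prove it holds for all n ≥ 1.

Claim: S[n] = -2^n + (-2)^n.

Base case: S[1] = -4, and -2^1 + (-2)^1 = -2 − 2 = -4.
Assume S[m] = -2^m + (-2)^m for some m ≥ 1.
Then S[m+1] = 2S[m] − 4·(-2)^m = 2·(-2^m + (-2)^m) − 4·(-2)^m = -2^{m+1} + 2·(-2)^m − 4·(-2)^m = -2^{m+1} − 2·(-2)^m = -2^{m+1} + (-2)^{m+1}.
This completes the inductive step, so S[n] = -2^n + (-2)^n for all n ≥ 1.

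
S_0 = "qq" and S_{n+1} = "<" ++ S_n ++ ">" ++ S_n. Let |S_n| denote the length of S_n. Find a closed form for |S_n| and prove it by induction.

Claim: |S_n| = 2^{n+2} − 2.

Base case: |S_0| = 2, and 2^{0+2} − 2 = 2.
Assume |S_k| = 2^{k+2} − 2.
Then |S_{k+1}| = 1 + |S_k| + 1 + |S_k| = 2|S_k| + 2 = 2(2^{k+2} − 2) + 2 = 2^{k+3} − 4 + 2 = 2^{k+3} − 2.
By induction, |S_n| = 2^{n+2} − 2 for all n ≥ 0.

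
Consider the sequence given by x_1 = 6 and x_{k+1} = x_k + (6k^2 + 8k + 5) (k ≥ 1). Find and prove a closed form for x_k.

Claim: x_k = 2k^3 + k^2 + 2k + 1.

Base case: x_1 = 6, and 2·1^3 + 1^2 + 2·1 + 1 = 6.
Assume x_m = 2m^3 + m^2 + 2m + 1.
Then x_{m+1} = x_m + (6m^2 + 8m + 5) = (2m^3 + m^2 + 2m + 1) + (6m^2 + 8m + 5) = 2m^3 + 7m^2 + 10m + 6,
and 2·(m+1)^3 + (m+1)^2 + 2·(m+1) + 1 = 2m^3 + 7m^2 + 10m + 6.
This completes the inductive step, so x_k = 2k^3 + k^2 + 2k + 1 for all k ≥ 1.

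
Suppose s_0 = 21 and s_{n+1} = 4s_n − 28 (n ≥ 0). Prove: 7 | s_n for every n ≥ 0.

Base case: s_0 = 21 = 7·3, so 7 | s_0.
Assume 7 | s_r, so s_r = 7t for some integer t.
Then s_{r+1} = 4s_r − 28 = 4·(7t) − 28 = 7(4t − 4), so 7 | s_{r+1}.
So the property holds for r+1, and by induction 7 | s_n for all n ≥ 0.

7 | s_n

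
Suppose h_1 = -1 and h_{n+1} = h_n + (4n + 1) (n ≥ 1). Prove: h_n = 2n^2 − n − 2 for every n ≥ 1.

Base case: h_1 = -1, and 2·1^2 − 1 − 2 = -1.
Assume h_r = 2r^2 − r − 2.
Then h_{r+1} = h_r + (4r + 1) = (2r^2 − r − 2) + (4r + 1) = 2r^2 + 3r − 1,
and 2·(r+1)^2 − (r+1) − 2 = 2r^2 + 3r − 1.
This completes the inductive step, so h_n = 2n^2 − n − 2 for all n ≥ 1.

h_n = 2n^2 − n − 2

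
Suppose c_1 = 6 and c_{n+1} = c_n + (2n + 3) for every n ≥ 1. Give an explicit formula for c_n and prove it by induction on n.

Claim: c_n = n^2 + 2n + 3.

Base case: c_1 = 6, and 1^2 + 2·1 + 3 = 6.
Assume c_r = r^2 + 2r + 3.
Then c_{r+1} = c_r + (2r + 3) = (r^2 + 2r + 3) + (2r + 3) = r^2 + 4r + 6,
and (r+1)^2 + 2·(r+1) + 3 = r^2 + 4r + 6.
This completes the inductive step, so c_n = n^2 + 2n + 3 for all n ≥ 1.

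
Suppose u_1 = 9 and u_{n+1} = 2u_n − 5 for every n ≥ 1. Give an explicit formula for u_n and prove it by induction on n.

Claim: u_n = 2^{n+1} + 5.

Base case: u_1 = 9, and 2^{1+1} + 5 = 4 + 5 = 9.
Assume u_m = 2^{m+1} + 5 for some m ≥ 1.
Then u_{m+1} = 2u_m − 5 = 2·(2^{m+1} + 5) − 5 = 2^{m+2} + 10 − 5 = 2^{m+2} + 5.
Hence u_n = 2^{n+1} + 5 for every n ≥ 1, by induction.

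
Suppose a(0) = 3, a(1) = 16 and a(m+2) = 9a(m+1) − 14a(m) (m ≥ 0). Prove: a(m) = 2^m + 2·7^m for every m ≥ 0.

Base cases: a(0) = 3 and 2^0 + 2·7^0 = 3; a(1) = 16 and 2^1 + 2·7^1 = 16.
Assume a(i) = 2^i + 2·7^i for all 0 ≤ i ≤ j, where j ≥ 1.
Then a(j+1) = 9a(j) − 14a(j−1) = 9·(2^j + 2·7^j) − 14·(2^{j−1} + 2·7^{j−1}) = (9·2 − 14)2^{j−1} + 2·(9·7 − 14)7^{j−1} = 4·2^{j−1} + 98·7^{j−1} = 2^{j+1} + 2·7^{j+1}.
Hence a(m) = 2^m + 2·7^m for every m ≥ 0, by strong induction.

a(m) = 2^m + 2·7^m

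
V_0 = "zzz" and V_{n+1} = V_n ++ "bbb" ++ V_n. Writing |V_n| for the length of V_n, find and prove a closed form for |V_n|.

Claim: |V_n| = 6·2^n − 3.

Base case: |V_0| = 3, and 6·2^0 − 3 = 3.
Assume |V_m| = 6·2^m − 3.
Then |V_{m+1}| = |V_m| + 3 + |V_m| = 2|V_m| + 3 = 2(6·2^m − 3) + 3 = 6·2^{m+1} − 6 + 3 = 6·2^{m+1} − 3.
So the formula holds for m+1, and by induction |V_n| = 6·2^n − 3 for all n ≥ 0.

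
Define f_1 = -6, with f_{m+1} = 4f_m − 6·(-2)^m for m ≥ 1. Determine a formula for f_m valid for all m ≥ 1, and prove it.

Claim: f_m = -4^m + (-2)^m.

Base case: f_1 = -6, and -4^1 + (-2)^1 = -4 − 2 = -6.
Assume f_r = -4^r + (-2)^r for some r ≥ 1.
Then f_{r+1} = 4f_r − 6·(-2)^r = 4·(-4^r + (-2)^r) − 6·(-2)^r = -4^{r+1} + 4·(-2)^r − 6·(-2)^r = -4^{r+1} − 2·(-2)^r = -4^{r+1} + (-2)^{r+1}.
This completes the inductive step, so f_m = -4^m + (-2)^m for all m ≥ 1.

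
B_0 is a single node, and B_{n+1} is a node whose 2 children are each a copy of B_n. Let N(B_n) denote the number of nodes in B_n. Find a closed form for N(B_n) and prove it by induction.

Claim: N(B_n) = 2^{n+1} − 1.

Base case: N(B_0) = 1, and 2^{0+1} − 1 = 1.
Assume N(B_m) = 2^{m+1} − 1.
Then N(B_{m+1}) = 1 + 2N(B_m) = 1 + 2(2^{m+1} − 1) = 2^{m+2} − 2 + 1 = 2^{m+2} − 1.
This completes the inductive step, so N(B_n) = 2^{n+1} − 1 for all n ≥ 0.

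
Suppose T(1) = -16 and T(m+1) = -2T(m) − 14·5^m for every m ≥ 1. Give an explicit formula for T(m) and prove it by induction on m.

Claim: T(m) = 3·(-2)^m − 2·5^m.

Base case: T(1) = -16, and 3·(-2)^1 − 2·5^1 = -6 − 10 = -16.
Assume T(j) = 3·(-2)^j − 2·5^j for some j ≥ 1.
Then T(j+1) = -2T(j) − 14·5^j = -2·(3·(-2)^j − 2·5^j) − 14·5^j = 3·(-2)^{j+1} + 4·5^j − 14·5^j = 3·(-2)^{j+1} − 10·5^j = 3·(-2)^{j+1} − 2·5^{j+1}.
Hence T(m) = 3·(-2)^m − 2·5^m for every m ≥ 1, by induction.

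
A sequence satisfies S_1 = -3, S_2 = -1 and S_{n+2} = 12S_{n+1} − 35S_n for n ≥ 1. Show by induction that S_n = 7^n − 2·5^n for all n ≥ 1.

Base cases: S_1 = -3 and 7^1 − 2·5^1 = -3; S_2 = -1 and 7^2 − 2·5^2 = -1.
Assume S_i = 7^i − 2·5^i for all 1 ≤ i ≤ j, where j ≥ 2.
Then S_{j+1} = 12S_j − 35S_{j−1} = 12·(7^j − 2·5^j) − 35·(7^{j−1} − 2·5^{j−1}) = (12·7 − 35)7^{j−1} − 2·(12·5 − 35)5^{j−1} = 49·7^{j−1} − 50·5^{j−1} = 7^{j+1} − 2·5^{j+1}.
Hence S_n = 7^n − 2·5^n for every n ≥ 1, by strong induction.

S_n = 7^n − 2·5^n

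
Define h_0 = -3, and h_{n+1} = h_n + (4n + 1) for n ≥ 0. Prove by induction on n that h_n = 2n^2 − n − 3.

Base case: h_0 = -3, and 2·0^2 − 0 − 3 = -3.
Assume h_r = 2r^2 − r − 3.
Then h_{r+1} = h_r + (4r + 1) = (2r^2 − r − 3) + (4r + 1) = 2r^2 + 3r − 2,
and 2·(r+1)^2 − (r+1) − 3 = 2r^2 + 3r − 2.
Hence h_n = 2n^2 − n − 3 for every n ≥ 0, by induction.

h_n = 2n^2 − n − 3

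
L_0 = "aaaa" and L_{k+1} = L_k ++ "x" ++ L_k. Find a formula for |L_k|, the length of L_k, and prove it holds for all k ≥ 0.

Claim: |L_k| = 5·2^k − 1.

Base case: |L_0| = 4, and 5·2^0 − 1 = 4.
Assume |L_r| = 5·2^r − 1.
Then |L_{r+1}| = |L_r| + 1 + |L_r| = 2|L_r| + 1 = 2(5·2^r − 1) + 1 = 5·2^{r+1} − 2 + 1 = 5·2^{r+1} − 1.
So the formula holds for r+1, and by induction |L_k| = 5·2^k − 1 for all k ≥ 0.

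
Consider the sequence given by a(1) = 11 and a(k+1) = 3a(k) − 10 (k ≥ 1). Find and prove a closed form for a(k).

Claim: a(k) = 2·3^k + 5.

Base case: a(1) = 11, and 2·3^1 + 5 = 6 + 5 = 11.
Assume a(j) = 2·3^j + 5 for some j ≥ 1.
Then a(j+1) = 3a(j) − 10 = 3·(2·3^j + 5) − 10 = 6·3^j + 15 − 10 = 2·3^{j+1} + 5.
Hence a(k) = 2·3^k + 5 for every k ≥ 1, by induction.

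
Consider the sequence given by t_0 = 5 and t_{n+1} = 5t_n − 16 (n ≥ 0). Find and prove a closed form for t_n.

Claim: t_n = 5^n + 4.

Base case: t_0 = 5, and 5^0 + 4 = 1 + 4 = 5.
Assume t_m = 5^m + 4 for some m ≥ 0.
Then t_{m+1} = 5t_m − 16 = 5·(5^m + 4) − 16 = 5^{m+1} + 20 − 16 = 5^{m+1} + 4.
By induction, t_n = 5^n + 4 for all n ≥ 0.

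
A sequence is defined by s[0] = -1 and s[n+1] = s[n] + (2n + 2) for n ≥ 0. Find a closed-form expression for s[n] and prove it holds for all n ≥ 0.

Claim: s[n] = n^2 + n − 1.

Base case: s[0] = -1, and 0^2 + 0 − 1 = -1.
Assume s[k] = k^2 + k − 1.
Then s[k+1] = s[k] + (2k + 2) = (k^2 + k − 1) + (2k + 2) = k^2 + 3k + 1,
and (k+1)^2 + (k+1) − 1 = k^2 + 3k + 1.
Hence s[n] = n^2 + n − 1 for every n ≥ 0, by induction.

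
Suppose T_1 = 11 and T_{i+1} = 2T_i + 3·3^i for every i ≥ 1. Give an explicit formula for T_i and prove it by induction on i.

Claim: T_i = 2^i + 3·3^i.

Base case: T_1 = 11, and 2^1 + 3·3^1 = 2 + 9 = 11.
Assume T_j = 2^j + 3·3^j for some j ≥ 1.
Then T_{j+1} = 2T_j + 3·3^j = 2·(2^j + 3·3^j) + 3·3^j = 2^{j+1} + 6·3^j + 3·3^j = 2^{j+1} + 9·3^j = 2^{j+1} + 3·3^{j+1}.
This completes the inductive step, so T_i = 2^i + 3·3^i for all i ≥ 1.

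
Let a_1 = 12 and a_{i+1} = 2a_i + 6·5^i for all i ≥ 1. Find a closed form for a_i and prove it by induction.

Claim: a_i = 2^i + 2·5^i.

Base case: a_1 = 12, and 2^1 + 2·5^1 = 2 + 10 = 12.
Assume a_k = 2^k + 2·5^k for some k ≥ 1.
Then a_{k+1} = 2a_k + 6·5^k = 2·(2^k + 2·5^k) + 6·5^k = 2^{k+1} + 4·5^k + 6·5^k = 2^{k+1} + 10·5^k = 2^{k+1} + 2·5^{k+1}.
This completes the inductive step, so a_i = 2^i + 2·5^i for all i ≥ 1.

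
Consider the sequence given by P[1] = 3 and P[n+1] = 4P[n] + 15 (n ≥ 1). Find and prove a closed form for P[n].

Claim: P[n] = 2·4^n − 5.

Base case: P[1] = 3, and 2·4^1 − 5 = 8 − 5 = 3.
Assume P[r] = 2·4^r − 5 for some r ≥ 1.
Then P[r+1] = 4P[r] + 15 = 4·(2·4^r − 5) + 15 = 8·4^r − 20 + 15 = 2·4^{r+1} − 5.
So the formula holds for r+1, and by induction P[n] = 2·4^n − 5 for all n ≥ 1.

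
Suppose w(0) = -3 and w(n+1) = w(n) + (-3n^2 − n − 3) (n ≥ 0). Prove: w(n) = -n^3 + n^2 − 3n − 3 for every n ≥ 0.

Base case: w(0) = -3, and -0^3 + 0^2 − 3·0 − 3 = -3.
Assume w(j) = -j^3 + j^2 − 3j − 3.
Then w(j+1) = w(j) + (-3j^2 − j − 3) = (-j^3 + j^2 − 3j − 3) + (-3j^2 − j − 3) = -j^3 − 2j^2 − 4j − 6,
and -(j+1)^3 + (j+1)^2 − 3·(j+1) − 3 = -j^3 − 2j^2 − 4j − 6.
This completes the inductive step, so w(n) = -n^3 + n^2 − 3n − 3 for all n ≥ 0.

w(n) = -n^3 + n^2 − 3n − 3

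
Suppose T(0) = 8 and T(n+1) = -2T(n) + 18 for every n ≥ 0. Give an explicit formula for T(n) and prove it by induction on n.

Claim: T(n) = 2·(-2)^n + 6.

Base case: T(0) = 8, and 2·(-2)^0 + 6 = 2 + 6 = 8.
Assume T(k) = 2·(-2)^k + 6 for some k ≥ 0.
Then T(k+1) = -2T(k) + 18 = -2·(2·(-2)^k + 6) + 18 = -4·(-2)^k − 12 + 18 = 2·(-2)^{k+1} + 6.
By induction, T(n) = 2·(-2)^n + 6 for all n ≥ 0.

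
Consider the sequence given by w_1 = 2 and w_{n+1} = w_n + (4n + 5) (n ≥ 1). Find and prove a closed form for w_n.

Claim: w_n = 2n^2 + 3n − 3.

Base case: w_1 = 2, and 2·1^2 + 3·1 − 3 = 2.
Assume w_j = 2j^2 + 3j − 3.
Then w_{j+1} = w_j + (4j + 5) = (2j^2 + 3j − 3) + (4j + 5) = 2j^2 + 7j + 2,
and 2·(j+1)^2 + 3·(j+1) − 3 = 2j^2 + 7j + 2.
By induction, w_n = 2n^2 + 3n − 3 for all n ≥ 1.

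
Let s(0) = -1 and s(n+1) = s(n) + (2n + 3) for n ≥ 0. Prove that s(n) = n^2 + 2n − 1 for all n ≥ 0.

Base case: s(0) = -1, and 0^2 + 2·0 − 1 = -1.
Assume s(r) = r^2 + 2r − 1.
Then s(r+1) = s(r) + (2r + 3) = (r^2 + 2r − 1) + (2r + 3) = r^2 + 4r + 2,
and (r+1)^2 + 2·(r+1) − 1 = r^2 + 4r + 2.
This completes the inductive step, so s(n) = n^2 + 2n − 1 for all n ≥ 0.

s(n) = n^2 + 2n − 1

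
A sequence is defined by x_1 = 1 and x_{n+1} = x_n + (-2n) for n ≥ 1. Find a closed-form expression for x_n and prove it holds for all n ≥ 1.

Claim: x_n = -n^2 + n + 1.

Base case: x_1 = 1, and -1^2 + 1 + 1 = 1.
Assume x_r = -r^2 + r + 1.
Then x_{r+1} = x_r + (-2r) = (-r^2 + r + 1) + (-2r) = -r^2 − r + 1,
and -(r+1)^2 + (r+1) + 1 = -r^2 − r + 1.
Hence x_n = -n^2 + n + 1 for every n ≥ 1, by induction.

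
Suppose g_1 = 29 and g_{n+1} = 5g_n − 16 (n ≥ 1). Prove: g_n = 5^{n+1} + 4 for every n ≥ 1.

Base case: g_1 = 29, and 5^{1+1} + 4 = 25 + 4 = 29.
Assume g_m = 5^{m+1} + 4 for some m ≥ 1.
Then g_{m+1} = 5g_m − 16 = 5·(5^{m+1} + 4) − 16 = 5^{m+2} + 20 − 16 = 5^{m+2} + 4.
This completes the inductive step, so g_n = 5^{n+1} + 4 for all n ≥ 1.

g_n = 5^{n+1} + 4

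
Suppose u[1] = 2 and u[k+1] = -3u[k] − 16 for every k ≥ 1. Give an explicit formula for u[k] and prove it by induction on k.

Claim: u[k] = -2·(-3)^k − 4.

Base case: u[1] = 2, and -2·(-3)^1 − 4 = 6 − 4 = 2.
Assume u[r] = -2·(-3)^r − 4 for some r ≥ 1.
Then u[r+1] = -3u[r] − 16 = -3·(-2·(-3)^r − 4) − 16 = 6·(-3)^r + 12 − 16 = -2·(-3)^{r+1} − 4.
So the formula holds for r+1, and by induction u[k] = -2·(-3)^k − 4 for all k ≥ 1.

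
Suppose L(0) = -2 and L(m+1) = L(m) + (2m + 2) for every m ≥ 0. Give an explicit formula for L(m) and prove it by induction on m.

Claim: L(m) = m^2 + m − 2.

Base case: L(0) = -2, and 0^2 + 0 − 2 = -2.
Assume L(k) = k^2 + k − 2.
Then L(k+1) = L(k) + (2k + 2) = (k^2 + k − 2) + (2k + 2) = k^2 + 3k,
and (k+1)^2 + (k+1) − 2 = k^2 + 3k.
This completes the inductive step, so L(m) = m^2 + m − 2 for all m ≥ 0.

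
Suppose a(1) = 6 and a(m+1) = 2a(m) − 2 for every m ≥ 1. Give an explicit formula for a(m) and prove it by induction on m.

Claim: a(m) = 2^{m+1} + 2.

Base case: a(1) = 6, and 2^{1+1} + 2 = 4 + 2 = 6.
Assume a(j) = 2^{j+1} + 2 for some j ≥ 1.
Then a(j+1) = 2a(j) − 2 = 2·(2^{j+1} + 2) − 2 = 2^{j+2} + 4 − 2 = 2^{j+2} + 2.
By induction, a(m) = 2^{m+1} + 2 for all m ≥ 1.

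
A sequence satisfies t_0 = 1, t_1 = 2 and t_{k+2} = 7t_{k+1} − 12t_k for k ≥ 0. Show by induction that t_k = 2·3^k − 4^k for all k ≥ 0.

Base cases: t_0 = 1 and 2·3^0 − 4^0 = 1; t_1 = 2 and 2·3^1 − 4^1 = 2.
Assume t_j = 2·3^j − 4^j for all 0 ≤ j ≤ r, where r ≥ 1.
Then t_{r+1} = 7t_r − 12t_{r−1} = 7·(2·3^r − 4^r) − 12·(2·3^{r−1} − 4^{r−1}) = 2·(7·3 − 12)3^{r−1} − (7·4 − 12)4^{r−1} = 18·3^{r−1} − 16·4^{r−1} = 2·3^{r+1} − 4^{r+1}.
Hence t_k = 2·3^k − 4^k for every k ≥ 0, by strong induction.

t_k = 2·3^k − 4^k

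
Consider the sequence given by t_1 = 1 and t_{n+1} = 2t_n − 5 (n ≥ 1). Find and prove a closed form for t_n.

Claim: t_n = -2^{n+1} + 5.

Base case: t_1 = 1, and -2^{1+1} + 5 = -4 + 5 = 1.
Assume t_k = -2^{k+1} + 5 for some k ≥ 1.
Then t_{k+1} = 2t_k − 5 = 2·(-2^{k+1} + 5) − 5 = -2^{k+2} + 10 − 5 = -2^{k+2} + 5.
So the formula holds for k+1, and by induction t_n = -2^{n+1} + 5 for all n ≥ 1.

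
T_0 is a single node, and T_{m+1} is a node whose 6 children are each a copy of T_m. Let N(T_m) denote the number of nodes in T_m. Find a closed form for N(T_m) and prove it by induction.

Claim: N(T_m) = (6^{m+1} − 1)/5.

Base case: N(T_0) = 1, and (6^{0+1} − 1)/5 = 1.
Assume N(T_k) = (6^{k+1} − 1)/5.
Then N(T_{k+1}) = 1 + 6N(T_k) = 1 + 6·(6^{k+1} − 1)/5 = 1 + (6^{k+2} − 6)/5 = (5 + 6^{k+2} − 6)/5 = (6^{k+2} − 1)/5.
Hence N(T_m) = (6^{m+1} − 1)/5 for every m ≥ 0, by induction.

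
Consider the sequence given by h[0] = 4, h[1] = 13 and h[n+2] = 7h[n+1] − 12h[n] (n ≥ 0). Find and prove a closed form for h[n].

Claim: h[n] = 3·3^n + 4^n.

Base cases: h[0] = 4 and 3·3^0 + 4^0 = 4; h[1] = 13 and 3·3^1 + 4^1 = 13.
Assume h[j] = 3·3^j + 4^j for all 0 ≤ j ≤ k, where k ≥ 1.
Then h[k+1] = 7h[k] − 12h[k−1] = 7·(3·3^k + 4^k) − 12·(3·3^{k−1} + 4^{k−1}) = 3·(7·3 − 12)3^{k−1} + (7·4 − 12)4^{k−1} = 27·3^{k−1} + 16·4^{k−1} = 3·3^{k+1} + 4^{k+1}.
Hence h[n] = 3·3^n + 4^n for every n ≥ 0, by strong induction.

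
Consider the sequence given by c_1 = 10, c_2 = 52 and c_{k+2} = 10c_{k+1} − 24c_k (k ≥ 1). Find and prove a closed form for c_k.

Claim: c_k = 4^k + 6^k.

Base cases: c_1 = 10 and 4^1 + 6^1 = 10; c_2 = 52 and 4^2 + 6^2 = 52.
Assume c_j = 4^j + 6^j for all 1 ≤ j ≤ m, where m ≥ 2.
Then c_{m+1} = 10c_m − 24c_{m−1} = 10·(4^m + 6^m) − 24·(4^{m−1} + 6^{m−1}) = (10·4 − 24)4^{m−1} + (10·6 − 24)6^{m−1} = 16·4^{m−1} + 36·6^{m−1} = 4^{m+1} + 6^{m+1}.
Hence c_k = 4^k + 6^k for every k ≥ 1, by strong induction.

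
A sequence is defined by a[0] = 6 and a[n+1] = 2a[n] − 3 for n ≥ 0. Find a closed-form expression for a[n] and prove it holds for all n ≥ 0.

Claim: a[n] = 3·2^n + 3.

Base case: a[0] = 6, and 3·2^0 + 3 = 3 + 3 = 6.
Assume a[m] = 3·2^m + 3 for some m ≥ 0.
Then a[m+1] = 2a[m] − 3 = 2·(3·2^m + 3) − 3 = 6·2^m + 6 − 3 = 3·2^{m+1} + 3.
Hence a[n] = 3·2^n + 3 for every n ≥ 0, by induction.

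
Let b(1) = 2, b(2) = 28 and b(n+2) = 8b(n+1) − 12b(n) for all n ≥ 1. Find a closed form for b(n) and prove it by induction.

Claim: b(n) = 6^n − 2·2^n.

Base cases: b(1) = 2 and 6^1 − 2·2^1 = 2; b(2) = 28 and 6^2 − 2·2^2 = 28.
Assume b(j) = 6^j − 2·2^j for all 1 ≤ j ≤ r, where r ≥ 2.
Then b(r+1) = 8b(r) − 12b(r−1) = 8·(6^r − 2·2^r) − 12·(6^{r−1} − 2·2^{r−1}) = (8·6 − 12)6^{r−1} − 2·(8·2 − 12)2^{r−1} = 36·6^{r−1} − 8·2^{r−1} = 6^{r+1} − 2·2^{r+1}.
By strong induction, b(n) = 6^n − 2·2^n for all n ≥ 1.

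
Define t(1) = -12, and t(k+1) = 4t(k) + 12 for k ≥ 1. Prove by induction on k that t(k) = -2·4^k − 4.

Base case: t(1) = -12, and -2·4^1 − 4 = -8 − 4 = -12.
Assume t(j) = -2·4^j − 4 for some j ≥ 1.
Then t(j+1) = 4t(j) + 12 = 4·(-2·4^j − 4) + 12 = -8·4^j − 16 + 12 = -2·4^{j+1} − 4.
This completes the inductive step, so t(k) = -2·4^k − 4 for all k ≥ 1.

t(k) = -2·4^k − 4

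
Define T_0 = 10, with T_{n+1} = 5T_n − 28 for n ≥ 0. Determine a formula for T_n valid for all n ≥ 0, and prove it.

Claim: T_n = 3·5^n + 7.

Base case: T_0 = 10, and 3·5^0 + 7 = 3 + 7 = 10.
Assume T_r = 3·5^r + 7 for some r ≥ 0.
Then T_{r+1} = 5T_r − 28 = 5·(3·5^r + 7) − 28 = 15·5^r + 35 − 28 = 3·5^{r+1} + 7.
This completes the inductive step, so T_n = 3·5^n + 7 for all n ≥ 0.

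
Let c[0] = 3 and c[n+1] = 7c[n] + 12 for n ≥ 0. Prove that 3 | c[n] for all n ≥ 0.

Base case: c[0] = 3 = 3·1, so 3 | c[0].
Assume 3 | c[r], so c[r] = 3t for some integer t.
Then c[r+1] = 7c[r] + 12 = 7·(3t) + 12 = 3(7t + 4), so 3 | c[r+1].
Hence 3 | c[n] for every n ≥ 0, by induction.

3 | c[n]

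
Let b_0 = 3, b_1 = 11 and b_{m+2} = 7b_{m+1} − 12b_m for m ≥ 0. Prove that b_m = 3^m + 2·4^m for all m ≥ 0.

Base cases: b_0 = 3 and 3^0 + 2·4^0 = 3; b_1 = 11 and 3^1 + 2·4^1 = 11.
Assume b_j = 3^j + 2·4^j for all 0 ≤ j ≤ r, where r ≥ 1.
Then b_{r+1} = 7b_r − 12b_{r−1} = 7·(3^r + 2·4^r) − 12·(3^{r−1} + 2·4^{r−1}) = (7·3 − 12)3^{r−1} + 2·(7·4 − 12)4^{r−1} = 9·3^{r−1} + 32·4^{r−1} = 3^{r+1} + 2·4^{r+1}.
By strong induction, b_m = 3^m + 2·4^m for all m ≥ 0.

b_m = 3^m + 2·4^m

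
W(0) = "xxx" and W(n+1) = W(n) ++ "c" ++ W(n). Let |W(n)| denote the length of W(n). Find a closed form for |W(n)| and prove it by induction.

Claim: |W(n)| = 2^{n+2} − 1.

Base case: |W(0)| = 3, and 2^{0+2} − 1 = 3.
Assume |W(r)| = 2^{r+2} − 1.
Then |W(r+1)| = |W(r)| + 1 + |W(r)| = 2|W(r)| + 1 = 2(2^{r+2} − 1) + 1 = 2^{r+3} − 2 + 1 = 2^{r+3} − 1.
Hence |W(n)| = 2^{n+2} − 1 for every n ≥ 0, by induction.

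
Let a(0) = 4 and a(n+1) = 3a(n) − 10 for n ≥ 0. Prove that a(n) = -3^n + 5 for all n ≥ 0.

Base case: a(0) = 4, and -3^0 + 5 = -1 + 5 = 4.
Assume a(k) = -3^k + 5 for some k ≥ 0.
Then a(k+1) = 3a(k) − 10 = 3·(-3^k + 5) − 10 = -3^{k+1} + 15 − 10 = -3^{k+1} + 5.
So the formula holds for k+1, and by induction a(n) = -3^n + 5 for all n ≥ 0.

a(n) = -3^n + 5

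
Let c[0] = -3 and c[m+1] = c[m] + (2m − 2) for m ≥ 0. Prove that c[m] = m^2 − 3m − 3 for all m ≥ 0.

Base case: c[0] = -3, and 0^2 − 3·0 − 3 = -3.
Assume c[k] = k^2 − 3k − 3.
Then c[k+1] = c[k] + (2k − 2) = (k^2 − 3k − 3) + (2k − 2) = k^2 − k − 5,
and (k+1)^2 − 3·(k+1) − 3 = k^2 − k − 5.
This completes the inductive step, so c[m] = m^2 − 3m − 3 for all m ≥ 0.

c[m] = m^2 − 3m − 3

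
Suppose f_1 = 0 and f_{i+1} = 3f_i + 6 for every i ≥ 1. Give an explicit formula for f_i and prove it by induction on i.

Claim: f_i = 3^i − 3.

Base case: f_1 = 0, and 3^1 − 3 = 3 − 3 = 0.
Assume f_m = 3^m − 3 for some m ≥ 1.
Then f_{m+1} = 3f_m + 6 = 3·(3^m − 3) + 6 = 3^{m+1} − 9 + 6 = 3^{m+1} − 3.
Hence f_i = 3^i − 3 for every i ≥ 1, by induction.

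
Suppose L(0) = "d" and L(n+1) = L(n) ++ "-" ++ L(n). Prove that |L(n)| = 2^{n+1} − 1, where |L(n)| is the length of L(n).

Base case: |L(0)| = 1, and 2^{0+1} − 1 = 1.
Assume |L(m)| = 2^{m+1} − 1.
Then |L(m+1)| = |L(m)| + 1 + |L(m)| = 2|L(m)| + 1 = 2(2^{m+1} − 1) + 1 = 2^{m+2} − 2 + 1 = 2^{m+2} − 1.
So the formula holds for m+1, and by induction |L(n)| = 2^{n+1} − 1 for all n ≥ 0.

|L(n)| = 2^{n+1} − 1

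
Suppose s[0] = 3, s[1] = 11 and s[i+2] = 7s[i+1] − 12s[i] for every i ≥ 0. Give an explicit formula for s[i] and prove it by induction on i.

Claim: s[i] = 3^i + 2·4^i.

Base cases: s[0] = 3 and 3^0 + 2·4^0 = 3; s[1] = 11 and 3^1 + 2·4^1 = 11.
Assume s[t] = 3^t + 2·4^t for all 0 ≤ t ≤ j, where j ≥ 1.
Then s[j+1] = 7s[j] − 12s[j−1] = 7·(3^j + 2·4^j) − 12·(3^{j−1} + 2·4^{j−1}) = (7·3 − 12)3^{j−1} + 2·(7·4 − 12)4^{j−1} = 9·3^{j−1} + 32·4^{j−1} = 3^{j+1} + 2·4^{j+1}.
Hence s[i] = 3^i + 2·4^i for every i ≥ 0, by strong induction.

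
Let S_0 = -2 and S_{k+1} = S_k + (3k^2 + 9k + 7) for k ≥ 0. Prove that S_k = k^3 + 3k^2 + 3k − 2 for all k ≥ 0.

Base case: S_0 = -2, and 0^3 + 3·0^2 + 3·0 − 2 = -2.
Assume S_r = r^3 + 3r^2 + 3r − 2.
Then S_{r+1} = S_r + (3r^2 + 9r + 7) = (r^3 + 3r^2 + 3r − 2) + (3r^2 + 9r + 7) = r^3 + 6r^2 + 12r + 5,
and (r+1)^3 + 3·(r+1)^2 + 3·(r+1) − 2 = r^3 + 6r^2 + 12r + 5.
This completes the inductive step, so S_k = k^3 + 3k^2 + 3k − 2 for all k ≥ 0.

S_k = k^3 + 3k^2 + 3k − 2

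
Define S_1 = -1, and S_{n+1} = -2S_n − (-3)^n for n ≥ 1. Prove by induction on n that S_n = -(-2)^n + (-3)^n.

Base case: S_1 = -1, and -(-2)^1 + (-3)^1 = 2 − 3 = -1.
Assume S_m = -(-2)^m + (-3)^m for some m ≥ 1.
Then S_{m+1} = -2S_m − (-3)^m = -2·(-(-2)^m + (-3)^m) − (-3)^m = -(-2)^{m+1} − 2·(-3)^m − (-3)^m = -(-2)^{m+1} − 3·(-3)^m = -(-2)^{m+1} + (-3)^{m+1}.
By induction, S_n = -(-2)^n + (-3)^n for all n ≥ 1.

S_n = -(-2)^n + (-3)^n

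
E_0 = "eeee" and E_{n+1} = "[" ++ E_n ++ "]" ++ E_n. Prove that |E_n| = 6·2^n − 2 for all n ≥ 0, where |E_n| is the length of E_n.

Base case: |E_0| = 4, and 6·2^0 − 2 = 4.
Assume |E_m| = 6·2^m − 2.
Then |E_{m+1}| = 1 + |E_m| + 1 + |E_m| = 2|E_m| + 2 = 2(6·2^m − 2) + 2 = 6·2^{m+1} − 4 + 2 = 6·2^{m+1} − 2.
Hence |E_n| = 6·2^n − 2 for every n ≥ 0, by induction.

|E_n| = 6·2^n − 2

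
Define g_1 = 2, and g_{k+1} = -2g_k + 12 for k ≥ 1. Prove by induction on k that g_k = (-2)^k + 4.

Base case: g_1 = 2, and (-2)^1 + 4 = -2 + 4 = 2.
Assume g_m = (-2)^m + 4 for some m ≥ 1.
Then g_{m+1} = -2g_m + 12 = -2·((-2)^m + 4) + 12 = -2·(-2)^m − 8 + 12 = (-2)^{m+1} + 4.
This completes the inductive step, so g_k = (-2)^k + 4 for all k ≥ 1.

g_k = (-2)^k + 4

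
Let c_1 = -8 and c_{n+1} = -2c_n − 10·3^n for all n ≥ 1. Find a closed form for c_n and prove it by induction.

Claim: c_n = (-2)^n − 2·3^n.

Base case: c_1 = -8, and (-2)^1 − 2·3^1 = -2 − 6 = -8.
Assume c_k = (-2)^k − 2·3^k for some k ≥ 1.
Then c_{k+1} = -2c_k − 10·3^k = -2·((-2)^k − 2·3^k) − 10·3^k = (-2)^{k+1} + 4·3^k − 10·3^k = (-2)^{k+1} − 6·3^k = (-2)^{k+1} − 2·3^{k+1}.
By induction, c_n = (-2)^n − 2·3^n for all n ≥ 1.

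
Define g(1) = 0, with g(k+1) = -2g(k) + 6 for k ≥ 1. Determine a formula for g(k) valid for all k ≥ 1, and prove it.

Claim: g(k) = (-2)^k + 2.

Base case: g(1) = 0, and (-2)^1 + 2 = -2 + 2 = 0.
Assume g(j) = (-2)^j + 2 for some j ≥ 1.
Then g(j+1) = -2g(j) + 6 = -2·((-2)^j + 2) + 6 = -2·(-2)^j − 4 + 6 = (-2)^{j+1} + 2.
This completes the inductive step, so g(k) = (-2)^k + 2 for all k ≥ 1.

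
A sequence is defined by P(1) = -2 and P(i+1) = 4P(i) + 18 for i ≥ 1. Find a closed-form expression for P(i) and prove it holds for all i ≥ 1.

Claim: P(i) = 4^i − 6.

Base case: P(1) = -2, and 4^1 − 6 = 4 − 6 = -2.
Assume P(r) = 4^r − 6 for some r ≥ 1.
Then P(r+1) = 4P(r) + 18 = 4·(4^r − 6) + 18 = 4^{r+1} − 24 + 18 = 4^{r+1} − 6.
This completes the inductive step, so P(i) = 4^i − 6 for all i ≥ 1.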